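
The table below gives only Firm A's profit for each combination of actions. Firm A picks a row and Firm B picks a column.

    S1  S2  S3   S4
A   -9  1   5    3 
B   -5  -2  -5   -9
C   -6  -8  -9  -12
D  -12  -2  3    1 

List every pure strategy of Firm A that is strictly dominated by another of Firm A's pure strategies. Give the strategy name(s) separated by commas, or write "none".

A: no other strategy beats it everywhere (B at S2 (1>-2); C at S2 (1>-8); D at S1 (-9>-12)).
Nothing dominates B: A at S1 (-5>-9); C at S1 (-5>-6); D at S1 (-5>-12).
C is strictly dominated by B (S1: -5>-6, S2: -2>-8, S3: -5>-9, S4: -9>-12).
D: dominated, since A does at least as well everywhere (S1: -9>-12, S2: 1>-2, S3: 5>3, S4: 3>1).

C, D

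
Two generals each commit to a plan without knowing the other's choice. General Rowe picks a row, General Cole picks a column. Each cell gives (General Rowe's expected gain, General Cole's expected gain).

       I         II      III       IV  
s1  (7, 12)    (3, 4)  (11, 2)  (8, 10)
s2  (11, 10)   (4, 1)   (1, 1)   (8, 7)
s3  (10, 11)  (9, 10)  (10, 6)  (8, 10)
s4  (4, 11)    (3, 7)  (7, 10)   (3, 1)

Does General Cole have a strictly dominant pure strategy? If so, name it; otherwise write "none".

I

I vs II: s1: 12>4, s2: 10>1, s3: 11>10, s4: 11>7.
I vs III: s1: 12>2, s2: 10>1, s3: 11>6, s4: 11>10.
I vs IV: s1: 12>10, s2: 10>7, s3: 11>10, s4: 11>1.
I strictly beats every other strategy against every opponent action, so it is strictly dominant.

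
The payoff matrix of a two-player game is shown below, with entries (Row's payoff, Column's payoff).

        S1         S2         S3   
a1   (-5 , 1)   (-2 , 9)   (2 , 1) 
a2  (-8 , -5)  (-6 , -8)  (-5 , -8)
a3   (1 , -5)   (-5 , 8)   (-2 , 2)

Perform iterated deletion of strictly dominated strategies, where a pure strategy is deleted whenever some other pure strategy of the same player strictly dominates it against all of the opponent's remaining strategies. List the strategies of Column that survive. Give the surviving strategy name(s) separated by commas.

Row a2 is eliminated: a1 beats it against every remaining column (S1: -5>-8, S2: -2>-6, S3: 2>-5).
Column's strategy S1 is strictly dominated by S2 (a1: 9>1, a3: 8>-5) and is removed.
Row a3 is eliminated: a1 beats it against every remaining column (S2: -2>-5, S3: 2>-2).
For Column, S2 strictly dominates S3 on the remaining rows (a1: 9>1); eliminate S3.
Among the remaining strategies, none is strictly dominated by another pure strategy of the same player, so the elimination stops.
Surviving strategies — Row: {a1}; Column: {S2}.

S2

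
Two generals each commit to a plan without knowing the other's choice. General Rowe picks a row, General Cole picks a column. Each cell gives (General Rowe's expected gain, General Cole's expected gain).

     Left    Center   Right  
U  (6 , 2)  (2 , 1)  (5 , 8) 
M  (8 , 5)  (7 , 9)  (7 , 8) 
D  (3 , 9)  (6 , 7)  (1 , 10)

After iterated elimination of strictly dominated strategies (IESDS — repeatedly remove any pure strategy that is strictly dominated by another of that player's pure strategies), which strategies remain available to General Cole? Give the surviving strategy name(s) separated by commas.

Row U is eliminated: M beats it against every remaining column (Left: 8>6, Center: 7>2, Right: 7>5).
Row D is eliminated: M beats it against every remaining column (Left: 8>3, Center: 7>6, Right: 7>1).
General Cole's strategy Left is strictly dominated by Center (M: 9>5) and is removed.
Column Right is eliminated: Center beats it against every remaining row (M: 9>8).
Among the remaining strategies, none is strictly dominated by another pure strategy of the same player, so the elimination stops.
Surviving strategies — General Rowe: {M}; General Cole: {Center}.

Center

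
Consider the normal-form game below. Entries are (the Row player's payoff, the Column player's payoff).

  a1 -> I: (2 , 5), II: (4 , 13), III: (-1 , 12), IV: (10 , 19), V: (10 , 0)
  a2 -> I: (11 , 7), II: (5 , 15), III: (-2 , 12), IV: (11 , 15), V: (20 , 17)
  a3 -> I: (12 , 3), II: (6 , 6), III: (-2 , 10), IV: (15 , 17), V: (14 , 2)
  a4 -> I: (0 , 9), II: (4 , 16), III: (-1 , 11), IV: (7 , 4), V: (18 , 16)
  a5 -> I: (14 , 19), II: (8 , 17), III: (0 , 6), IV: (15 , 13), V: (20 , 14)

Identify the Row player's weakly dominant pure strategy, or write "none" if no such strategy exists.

a5

a5 vs a1: I: 14>2, II: 8>4, III: 0>-1, IV: 15>10, V: 20>10.
a5 vs a2: I: 14>11, II: 8>5, III: 0>-2, IV: 15>11, V: 20=20.
a5 vs a3: I: 14>12, II: 8>6, III: 0>-2, IV: 15=15, V: 20>14.
a5 vs a4: I: 14>0, II: 8>4, III: 0>-1, IV: 15>7, V: 20>18.
a5 is at least as good as every other strategy against every opponent action, so it is weakly dominant.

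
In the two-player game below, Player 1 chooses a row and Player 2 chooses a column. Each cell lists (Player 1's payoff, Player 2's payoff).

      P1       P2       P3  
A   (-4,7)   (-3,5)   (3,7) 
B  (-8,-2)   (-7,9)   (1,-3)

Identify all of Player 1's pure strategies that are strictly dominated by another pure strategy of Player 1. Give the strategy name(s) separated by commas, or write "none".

B

A: no other strategy beats it everywhere (B at P1 (-4>-8)).
B is strictly dominated by A (P1: -4>-8, P2: -3>-7, P3: 3>1).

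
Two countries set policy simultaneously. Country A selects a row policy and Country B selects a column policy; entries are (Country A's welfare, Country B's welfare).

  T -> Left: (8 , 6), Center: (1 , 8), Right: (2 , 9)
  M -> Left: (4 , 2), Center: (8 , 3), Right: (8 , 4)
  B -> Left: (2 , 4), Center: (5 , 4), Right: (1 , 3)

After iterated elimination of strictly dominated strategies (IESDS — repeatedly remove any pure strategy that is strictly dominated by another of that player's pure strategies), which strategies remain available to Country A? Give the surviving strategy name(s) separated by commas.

Row B is eliminated: M beats it against every remaining column (Left: 4>2, Center: 8>5, Right: 8>1).
For Country B, Center strictly dominates Left on the remaining rows (T: 8>6, M: 3>2); eliminate Left.
Country A's strategy T is strictly dominated by M (Center: 8>1, Right: 8>2) and is removed.
Country B's strategy Center is strictly dominated by Right (M: 4>3) and is removed.
Among the remaining strategies, none is strictly dominated by another pure strategy of the same player, so the elimination stops.
Surviving strategies — Country A: {M}; Country B: {Right}.

M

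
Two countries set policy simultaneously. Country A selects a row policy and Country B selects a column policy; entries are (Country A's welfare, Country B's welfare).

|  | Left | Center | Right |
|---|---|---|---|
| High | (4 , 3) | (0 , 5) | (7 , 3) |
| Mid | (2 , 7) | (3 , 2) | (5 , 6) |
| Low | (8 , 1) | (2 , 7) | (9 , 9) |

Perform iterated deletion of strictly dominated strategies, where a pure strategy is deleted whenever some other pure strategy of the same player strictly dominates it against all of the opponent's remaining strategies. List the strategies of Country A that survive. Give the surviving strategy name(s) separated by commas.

Low

For Country A, Low strictly dominates High on the remaining columns (Left: 8>4, Center: 2>0, Right: 9>7); eliminate High.
Country B's strategy Center is strictly dominated by Right (Mid: 6>2, Low: 9>7) and is removed.
Country A's strategy Mid is strictly dominated by Low (Left: 8>2, Right: 9>5) and is removed.
Column Left is eliminated: Right beats it against every remaining row (Low: 9>1).
Among the remaining strategies, none is strictly dominated by another pure strategy of the same player, so the elimination stops.
Surviving strategies — Country A: {Low}; Country B: {Right}.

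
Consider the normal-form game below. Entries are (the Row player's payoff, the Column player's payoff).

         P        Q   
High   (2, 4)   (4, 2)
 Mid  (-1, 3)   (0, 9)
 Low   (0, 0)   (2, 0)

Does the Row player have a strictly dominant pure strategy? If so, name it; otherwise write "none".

High vs Mid: P: 2>-1, Q: 4>0.
High vs Low: P: 2>0, Q: 4>2.
High strictly beats every other strategy against every opponent action, so it is strictly dominant.

High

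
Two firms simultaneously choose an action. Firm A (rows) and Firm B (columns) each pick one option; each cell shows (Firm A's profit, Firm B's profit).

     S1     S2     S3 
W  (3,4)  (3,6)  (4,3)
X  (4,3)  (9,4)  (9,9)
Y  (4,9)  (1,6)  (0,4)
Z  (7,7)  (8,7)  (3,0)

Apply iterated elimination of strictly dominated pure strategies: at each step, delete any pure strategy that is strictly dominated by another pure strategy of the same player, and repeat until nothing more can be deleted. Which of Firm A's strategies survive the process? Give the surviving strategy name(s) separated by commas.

Firm A's strategy W is strictly dominated by X (S1: 4>3, S2: 9>3, S3: 9>4) and is removed.
Row Y is eliminated: Z beats it against every remaining column (S1: 7>4, S2: 8>1, S3: 3>0).
Among the remaining strategies, none is strictly dominated by another pure strategy of the same player, so the elimination stops.
Surviving strategies — Firm A: {X, Z}; Firm B: {S1, S2, S3}.

X, Z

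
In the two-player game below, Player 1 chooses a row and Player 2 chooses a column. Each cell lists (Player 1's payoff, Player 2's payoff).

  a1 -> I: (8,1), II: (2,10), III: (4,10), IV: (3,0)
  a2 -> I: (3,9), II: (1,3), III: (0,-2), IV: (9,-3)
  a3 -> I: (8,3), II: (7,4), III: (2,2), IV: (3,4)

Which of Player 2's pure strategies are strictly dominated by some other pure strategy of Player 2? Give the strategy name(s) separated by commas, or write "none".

I: no other strategy beats it everywhere (II at a2 (9>3); III at a2 (9>-2); IV at a1 (1>0)).
II is not dominated — it holds its own against I at a1 (10>1); III at a1 (10=10); IV at a1 (10>0).
III is not dominated — it holds its own against I at a1 (10>1); II at a1 (10=10); IV at a1 (10>0).
IV is not dominated — it holds its own against I at a3 (4>3); II at a3 (4=4); III at a3 (4>2).

none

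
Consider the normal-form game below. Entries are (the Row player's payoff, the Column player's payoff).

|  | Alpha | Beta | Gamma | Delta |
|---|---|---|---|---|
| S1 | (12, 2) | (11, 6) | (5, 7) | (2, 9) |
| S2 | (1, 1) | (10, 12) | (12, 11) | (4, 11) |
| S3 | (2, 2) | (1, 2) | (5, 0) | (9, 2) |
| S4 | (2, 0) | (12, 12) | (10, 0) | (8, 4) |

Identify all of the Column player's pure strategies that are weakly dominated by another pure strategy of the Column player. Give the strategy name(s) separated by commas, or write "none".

Alpha: dominated, since Beta does at least as well everywhere (S1: 6>2, S2: 12>1, S3: 2=2, S4: 12>0).
Nothing dominates Beta: Alpha at S1 (6>2); Gamma at S2 (12>11); Delta at S2 (12>11).
Delta weakly dominates Gamma — S1: 9>7, S2: 11=11, S3: 2>0, S4: 4>0.
Delta is not dominated — it holds its own against Alpha at S1 (9>2); Beta at S1 (9>6); Gamma at S1 (9>7).

Alpha, Gamma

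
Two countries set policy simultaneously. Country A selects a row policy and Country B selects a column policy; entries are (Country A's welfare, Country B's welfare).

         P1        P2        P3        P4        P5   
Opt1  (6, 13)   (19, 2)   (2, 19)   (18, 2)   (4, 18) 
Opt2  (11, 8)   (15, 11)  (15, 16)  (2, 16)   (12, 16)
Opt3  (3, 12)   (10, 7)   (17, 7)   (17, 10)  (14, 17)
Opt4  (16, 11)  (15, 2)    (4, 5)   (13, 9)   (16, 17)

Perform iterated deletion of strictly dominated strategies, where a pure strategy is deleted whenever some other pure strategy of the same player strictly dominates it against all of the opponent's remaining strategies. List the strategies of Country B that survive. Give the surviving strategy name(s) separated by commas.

P5

Column P1 is eliminated: P5 beats it against every remaining row (Opt1: 18>13, Opt2: 16>8, Opt3: 17>12, Opt4: 17>11).
Country B's strategy P2 is strictly dominated by P5 (Opt1: 18>2, Opt2: 16>11, Opt3: 17>7, Opt4: 17>2) and is removed.
For Country A, Opt3 strictly dominates Opt2 on the remaining columns (P3: 17>15, P4: 17>2, P5: 14>12); eliminate Opt2.
Country B's strategy P4 is strictly dominated by P5 (Opt1: 18>2, Opt3: 17>10, Opt4: 17>9) and is removed.
Row Opt1 is eliminated: Opt3 beats it against every remaining column (P3: 17>2, P5: 14>4).
For Country B, P5 strictly dominates P3 on the remaining rows (Opt3: 17>7, Opt4: 17>5); eliminate P3.
Country A's strategy Opt3 is strictly dominated by Opt4 (P5: 16>14) and is removed.
Among the remaining strategies, none is strictly dominated by another pure strategy of the same player, so the elimination stops.
Surviving strategies — Country A: {Opt4}; Country B: {P5}.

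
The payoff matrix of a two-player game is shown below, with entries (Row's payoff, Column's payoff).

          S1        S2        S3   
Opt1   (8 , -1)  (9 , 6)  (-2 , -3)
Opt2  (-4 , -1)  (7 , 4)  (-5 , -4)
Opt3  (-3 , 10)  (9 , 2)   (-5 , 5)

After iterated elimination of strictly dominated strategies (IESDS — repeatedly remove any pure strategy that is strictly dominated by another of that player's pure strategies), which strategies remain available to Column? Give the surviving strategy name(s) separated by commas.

S1, S2

Row's strategy Opt2 is strictly dominated by Opt1 (S1: 8>-4, S2: 9>7, S3: -2>-5) and is removed.
Column S3 is eliminated: S1 beats it against every remaining row (Opt1: -1>-3, Opt3: 10>5).
Among the remaining strategies, none is strictly dominated by another pure strategy of the same player, so the elimination stops.
Surviving strategies — Row: {Opt1, Opt3}; Column: {S1, S2}.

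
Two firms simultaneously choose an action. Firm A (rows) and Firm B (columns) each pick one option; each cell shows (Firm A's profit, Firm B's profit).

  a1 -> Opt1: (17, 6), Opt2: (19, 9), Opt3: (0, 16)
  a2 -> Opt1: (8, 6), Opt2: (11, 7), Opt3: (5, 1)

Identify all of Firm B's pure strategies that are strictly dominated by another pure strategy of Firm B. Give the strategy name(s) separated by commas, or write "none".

Opt1: dominated, since Opt2 does at least as well everywhere (a1: 9>6, a2: 7>6).
Opt2: no other strategy beats it everywhere (Opt1 at a1 (9>6); Opt3 at a2 (7>1)).
Opt3: no other strategy beats it everywhere (Opt1 at a1 (16>6); Opt2 at a1 (16>9)).

Opt1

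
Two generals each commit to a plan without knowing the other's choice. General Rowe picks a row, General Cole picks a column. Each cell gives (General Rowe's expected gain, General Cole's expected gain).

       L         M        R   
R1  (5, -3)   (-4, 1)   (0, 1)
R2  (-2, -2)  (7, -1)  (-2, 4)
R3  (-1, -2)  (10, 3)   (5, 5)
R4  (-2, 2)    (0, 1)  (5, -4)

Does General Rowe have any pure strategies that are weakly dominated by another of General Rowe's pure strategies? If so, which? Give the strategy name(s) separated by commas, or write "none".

R2, R4

R1 is not dominated — it holds its own against R2 at L (5>-2); R3 at L (5>-1); R4 at L (5>-2).
R2: dominated, since R3 does at least as well everywhere (L: -1>-2, M: 10>7, R: 5>-2).
R3 is not dominated — it holds its own against R1 at M (10>-4); R2 at L (-1>-2); R4 at L (-1>-2).
R3 weakly dominates R4 — L: -1>-2, M: 10>0, R: 5=5.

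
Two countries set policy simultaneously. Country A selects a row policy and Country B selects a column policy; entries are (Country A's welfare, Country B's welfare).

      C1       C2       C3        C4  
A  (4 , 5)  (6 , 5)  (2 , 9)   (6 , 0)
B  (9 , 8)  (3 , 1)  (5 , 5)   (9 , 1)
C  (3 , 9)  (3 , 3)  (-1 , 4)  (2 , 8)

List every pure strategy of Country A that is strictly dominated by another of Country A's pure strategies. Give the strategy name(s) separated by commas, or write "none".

A is not dominated — it holds its own against B at C2 (6>3); C at C1 (4>3).
B: no other strategy beats it everywhere (A at C1 (9>4); C at C1 (9>3)).
C is strictly dominated by A (C1: 4>3, C2: 6>3, C3: 2>-1, C4: 6>2).

C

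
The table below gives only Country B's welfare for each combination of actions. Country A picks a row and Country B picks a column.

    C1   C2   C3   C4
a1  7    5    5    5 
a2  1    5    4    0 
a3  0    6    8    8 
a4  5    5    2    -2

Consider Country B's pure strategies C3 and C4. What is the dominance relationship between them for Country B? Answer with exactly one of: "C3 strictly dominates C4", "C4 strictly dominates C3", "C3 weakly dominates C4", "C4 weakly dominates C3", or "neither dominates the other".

C3 weakly dominates C4

C3's payoffs vs C4's, by Country A's action — a1: 5=5, a2: 4>0, a3: 8=8, a4: 2>-2.
C3 is at least as good everywhere and strictly better somewhere (tied only at a1, a3), so C3 weakly but not strictly dominates C4.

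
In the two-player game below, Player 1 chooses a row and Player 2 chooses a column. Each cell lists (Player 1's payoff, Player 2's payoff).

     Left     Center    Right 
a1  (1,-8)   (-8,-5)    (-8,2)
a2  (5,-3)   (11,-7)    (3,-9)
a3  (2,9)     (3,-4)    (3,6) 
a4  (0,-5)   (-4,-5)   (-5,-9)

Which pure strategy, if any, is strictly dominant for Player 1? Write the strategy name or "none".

a1 fails to dominate a2 at Left (1<5).
a2 fails to dominate a3 at Right (3=3).
a3 fails to dominate a2 at Left (2<5).
a4 fails to dominate a1 at Left (0<1).
No single strategy dominates all the others.

none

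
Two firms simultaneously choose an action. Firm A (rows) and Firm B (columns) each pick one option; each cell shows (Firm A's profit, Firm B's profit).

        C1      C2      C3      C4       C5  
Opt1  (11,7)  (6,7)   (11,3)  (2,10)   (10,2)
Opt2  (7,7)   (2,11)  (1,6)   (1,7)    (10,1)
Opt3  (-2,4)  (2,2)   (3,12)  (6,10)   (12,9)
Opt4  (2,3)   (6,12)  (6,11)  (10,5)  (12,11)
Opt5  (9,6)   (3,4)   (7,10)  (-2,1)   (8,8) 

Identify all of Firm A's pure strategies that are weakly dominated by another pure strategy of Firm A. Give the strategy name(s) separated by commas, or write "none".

Opt2, Opt3, Opt5

Opt1: no other strategy beats it everywhere (Opt2 at C1 (11>7); Opt3 at C1 (11>-2); Opt4 at C1 (11>2); Opt5 at C1 (11>9)).
Opt2 is weakly dominated by Opt1 (C1: 11>7, C2: 6>2, C3: 11>1, C4: 2>1, C5: 10=10).
Opt3: dominated, since Opt4 does at least as well everywhere (C1: 2>-2, C2: 6>2, C3: 6>3, C4: 10>6, C5: 12=12).
Opt4 is not dominated — it holds its own against Opt1 at C4 (10>2); Opt2 at C2 (6>2); Opt3 at C1 (2>-2); Opt5 at C2 (6>3).
Opt5: dominated, since Opt1 does at least as well everywhere (C1: 11>9, C2: 6>3, C3: 11>7, C4: 2>-2, C5: 10>8).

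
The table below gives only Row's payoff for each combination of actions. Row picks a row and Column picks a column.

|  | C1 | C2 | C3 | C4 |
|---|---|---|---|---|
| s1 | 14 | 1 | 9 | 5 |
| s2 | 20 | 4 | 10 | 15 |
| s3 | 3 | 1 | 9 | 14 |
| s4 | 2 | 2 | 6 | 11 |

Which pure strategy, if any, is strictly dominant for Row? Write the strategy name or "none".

s2

s2 vs s1: C1: 20>14, C2: 4>1, C3: 10>9, C4: 15>5.
s2 vs s3: C1: 20>3, C2: 4>1, C3: 10>9, C4: 15>14.
s2 vs s4: C1: 20>2, C2: 4>2, C3: 10>6, C4: 15>11.
s2 strictly beats every other strategy against every opponent action, so it is strictly dominant.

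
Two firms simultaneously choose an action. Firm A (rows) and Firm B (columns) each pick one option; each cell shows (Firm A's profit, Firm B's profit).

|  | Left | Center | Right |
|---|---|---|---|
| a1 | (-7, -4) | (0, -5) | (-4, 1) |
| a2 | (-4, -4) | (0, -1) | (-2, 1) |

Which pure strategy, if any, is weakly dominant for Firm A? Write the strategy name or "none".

a2

a2 vs a1: Left: -4>-7, Center: 0=0, Right: -2>-4.
a2 is at least as good as every other strategy against every opponent action, so it is weakly dominant.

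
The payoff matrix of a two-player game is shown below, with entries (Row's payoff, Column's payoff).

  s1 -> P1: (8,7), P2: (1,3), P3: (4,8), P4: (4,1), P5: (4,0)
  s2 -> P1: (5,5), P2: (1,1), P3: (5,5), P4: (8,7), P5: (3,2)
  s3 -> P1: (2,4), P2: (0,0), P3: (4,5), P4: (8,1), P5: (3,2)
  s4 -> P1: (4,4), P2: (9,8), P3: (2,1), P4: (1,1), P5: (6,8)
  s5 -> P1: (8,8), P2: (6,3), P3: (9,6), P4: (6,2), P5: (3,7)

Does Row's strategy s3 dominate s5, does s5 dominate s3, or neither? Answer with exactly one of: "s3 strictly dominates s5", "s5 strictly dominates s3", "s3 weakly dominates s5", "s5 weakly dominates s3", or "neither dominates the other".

s3's payoffs vs s5's, by Column's action — P1: 2<8, P2: 0<6, P3: 4<9, P4: 8>6, P5: 3=3.
s3 does better at P4 but worse at P1, P2, P3; neither strategy dominates the other.

neither dominates the other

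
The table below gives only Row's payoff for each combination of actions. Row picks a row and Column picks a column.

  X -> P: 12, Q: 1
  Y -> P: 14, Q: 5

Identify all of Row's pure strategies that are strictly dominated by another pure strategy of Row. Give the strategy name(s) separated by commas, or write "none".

X

Y strictly dominates X — P: 14>12, Q: 5>1.
Y: no other strategy beats it everywhere (X at P (14>12)).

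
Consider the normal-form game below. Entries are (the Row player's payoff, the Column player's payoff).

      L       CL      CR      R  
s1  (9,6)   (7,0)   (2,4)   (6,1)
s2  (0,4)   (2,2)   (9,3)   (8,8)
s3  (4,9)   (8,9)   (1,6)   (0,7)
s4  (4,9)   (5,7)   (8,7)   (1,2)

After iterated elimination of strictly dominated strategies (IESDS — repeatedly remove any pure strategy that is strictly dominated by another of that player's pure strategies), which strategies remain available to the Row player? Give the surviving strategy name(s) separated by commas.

Column CR is eliminated: L beats it against every remaining row (s1: 6>4, s2: 4>3, s3: 9>6, s4: 9>7).
Row s4 is eliminated: s1 beats it against every remaining column (L: 9>4, CL: 7>5, R: 6>1).
Among the remaining strategies, none is strictly dominated by another pure strategy of the same player, so the elimination stops.
Surviving strategies — the Row player: {s1, s2, s3}; the Column player: {L, CL, R}.

s1, s2, s3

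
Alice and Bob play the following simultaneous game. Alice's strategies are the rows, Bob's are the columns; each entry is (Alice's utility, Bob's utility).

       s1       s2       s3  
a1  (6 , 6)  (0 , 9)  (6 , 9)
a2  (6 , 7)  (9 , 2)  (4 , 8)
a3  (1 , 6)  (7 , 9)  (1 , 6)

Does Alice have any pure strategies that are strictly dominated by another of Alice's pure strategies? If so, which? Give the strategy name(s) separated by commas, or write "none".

a3

a1: no other strategy beats it everywhere (a2 at s1 (6=6); a3 at s1 (6>1)).
Nothing dominates a2: a1 at s1 (6=6); a3 at s1 (6>1).
a3 is strictly dominated by a2 (s1: 6>1, s2: 9>7, s3: 4>1).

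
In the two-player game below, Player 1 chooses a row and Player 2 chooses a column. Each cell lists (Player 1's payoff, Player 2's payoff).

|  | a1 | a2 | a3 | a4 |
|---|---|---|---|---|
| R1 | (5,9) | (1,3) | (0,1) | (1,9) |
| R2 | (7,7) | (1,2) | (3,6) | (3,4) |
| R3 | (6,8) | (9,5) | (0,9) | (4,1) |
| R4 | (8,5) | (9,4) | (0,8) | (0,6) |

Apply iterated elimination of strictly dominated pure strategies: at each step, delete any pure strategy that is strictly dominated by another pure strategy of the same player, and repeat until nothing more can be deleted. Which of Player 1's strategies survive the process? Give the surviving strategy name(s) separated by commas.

For Player 2, a1 strictly dominates a2 on the remaining rows (R1: 9>3, R2: 7>2, R3: 8>5, R4: 5>4); eliminate a2.
Player 1's strategy R1 is strictly dominated by R2 (a1: 7>5, a3: 3>0, a4: 3>1) and is removed.
For Player 2, a3 strictly dominates a4 on the remaining rows (R2: 6>4, R3: 9>1, R4: 8>6); eliminate a4.
For Player 1, R2 strictly dominates R3 on the remaining columns (a1: 7>6, a3: 3>0); eliminate R3.
Among the remaining strategies, none is strictly dominated by another pure strategy of the same player, so the elimination stops.
Surviving strategies — Player 1: {R2, R4}; Player 2: {a1, a3}.

R2, R4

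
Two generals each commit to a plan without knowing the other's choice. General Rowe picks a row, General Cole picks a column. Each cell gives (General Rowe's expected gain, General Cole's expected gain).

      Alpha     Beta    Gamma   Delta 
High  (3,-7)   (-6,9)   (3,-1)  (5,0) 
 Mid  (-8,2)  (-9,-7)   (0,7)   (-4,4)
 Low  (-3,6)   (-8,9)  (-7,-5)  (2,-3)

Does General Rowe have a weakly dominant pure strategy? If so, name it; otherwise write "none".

High

High vs Mid: Alpha: 3>-8, Beta: -6>-9, Gamma: 3>0, Delta: 5>-4.
High vs Low: Alpha: 3>-3, Beta: -6>-8, Gamma: 3>-7, Delta: 5>2.
High is at least as good as every other strategy against every opponent action, so it is weakly dominant.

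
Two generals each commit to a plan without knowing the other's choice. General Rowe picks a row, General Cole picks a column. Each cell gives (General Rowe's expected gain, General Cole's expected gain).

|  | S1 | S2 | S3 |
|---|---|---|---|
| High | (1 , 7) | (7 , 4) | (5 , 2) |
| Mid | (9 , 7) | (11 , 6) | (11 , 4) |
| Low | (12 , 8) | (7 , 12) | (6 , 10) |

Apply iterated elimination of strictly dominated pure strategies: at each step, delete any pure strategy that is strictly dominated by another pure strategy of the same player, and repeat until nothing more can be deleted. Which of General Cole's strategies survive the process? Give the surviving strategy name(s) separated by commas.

General Rowe's strategy High is strictly dominated by Mid (S1: 9>1, S2: 11>7, S3: 11>5) and is removed.
General Cole's strategy S3 is strictly dominated by S2 (Mid: 6>4, Low: 12>10) and is removed.
Among the remaining strategies, none is strictly dominated by another pure strategy of the same player, so the elimination stops.
Surviving strategies — General Rowe: {Mid, Low}; General Cole: {S1, S2}.

S1, S2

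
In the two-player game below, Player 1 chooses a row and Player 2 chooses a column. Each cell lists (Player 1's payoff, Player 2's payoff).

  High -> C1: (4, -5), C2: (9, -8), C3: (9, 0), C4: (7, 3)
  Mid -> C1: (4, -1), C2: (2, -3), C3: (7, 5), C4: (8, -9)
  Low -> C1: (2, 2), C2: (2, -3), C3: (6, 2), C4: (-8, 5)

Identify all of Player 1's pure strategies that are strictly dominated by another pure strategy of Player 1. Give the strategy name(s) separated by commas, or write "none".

High is not dominated — it holds its own against Mid at C1 (4=4); Low at C1 (4>2).
Mid: no other strategy beats it everywhere (High at C1 (4=4); Low at C1 (4>2)).
Low is strictly dominated by High (C1: 4>2, C2: 9>2, C3: 9>6, C4: 7>-8).

Low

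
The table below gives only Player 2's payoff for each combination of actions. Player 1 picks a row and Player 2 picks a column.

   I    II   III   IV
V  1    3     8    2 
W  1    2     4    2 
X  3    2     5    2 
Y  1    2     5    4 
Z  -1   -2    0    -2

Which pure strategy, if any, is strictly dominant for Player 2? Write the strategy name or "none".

III vs I: V: 8>1, W: 4>1, X: 5>3, Y: 5>1, Z: 0>-1.
III vs II: V: 8>3, W: 4>2, X: 5>2, Y: 5>2, Z: 0>-2.
III vs IV: V: 8>2, W: 4>2, X: 5>2, Y: 5>4, Z: 0>-2.
III strictly beats every other strategy against every opponent action, so it is strictly dominant.

III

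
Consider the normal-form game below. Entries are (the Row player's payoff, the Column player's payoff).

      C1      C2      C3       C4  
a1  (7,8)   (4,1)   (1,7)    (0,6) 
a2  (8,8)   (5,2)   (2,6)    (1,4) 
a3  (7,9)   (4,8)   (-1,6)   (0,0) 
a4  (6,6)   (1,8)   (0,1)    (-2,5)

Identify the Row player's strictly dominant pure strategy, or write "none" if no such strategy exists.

a2

a2 vs a1: C1: 8>7, C2: 5>4, C3: 2>1, C4: 1>0.
a2 vs a3: C1: 8>7, C2: 5>4, C3: 2>-1, C4: 1>0.
a2 vs a4: C1: 8>6, C2: 5>1, C3: 2>0, C4: 1>-2.
a2 strictly beats every other strategy against every opponent action, so it is strictly dominant.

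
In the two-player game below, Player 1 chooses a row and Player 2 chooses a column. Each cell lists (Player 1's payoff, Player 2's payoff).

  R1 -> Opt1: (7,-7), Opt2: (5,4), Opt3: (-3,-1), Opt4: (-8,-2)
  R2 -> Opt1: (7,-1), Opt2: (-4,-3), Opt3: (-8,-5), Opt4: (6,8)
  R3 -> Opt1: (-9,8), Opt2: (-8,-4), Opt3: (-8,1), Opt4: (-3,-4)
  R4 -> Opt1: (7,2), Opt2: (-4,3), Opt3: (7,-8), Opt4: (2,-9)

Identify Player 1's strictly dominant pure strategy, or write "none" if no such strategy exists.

R1 fails to dominate R2 at Opt1 (7=7).
R2 fails to dominate R1 at Opt1 (7=7).
R3 fails to dominate R1 at Opt1 (-9<7).
R4 fails to dominate R1 at Opt1 (7=7).
No single strategy dominates all the others.

none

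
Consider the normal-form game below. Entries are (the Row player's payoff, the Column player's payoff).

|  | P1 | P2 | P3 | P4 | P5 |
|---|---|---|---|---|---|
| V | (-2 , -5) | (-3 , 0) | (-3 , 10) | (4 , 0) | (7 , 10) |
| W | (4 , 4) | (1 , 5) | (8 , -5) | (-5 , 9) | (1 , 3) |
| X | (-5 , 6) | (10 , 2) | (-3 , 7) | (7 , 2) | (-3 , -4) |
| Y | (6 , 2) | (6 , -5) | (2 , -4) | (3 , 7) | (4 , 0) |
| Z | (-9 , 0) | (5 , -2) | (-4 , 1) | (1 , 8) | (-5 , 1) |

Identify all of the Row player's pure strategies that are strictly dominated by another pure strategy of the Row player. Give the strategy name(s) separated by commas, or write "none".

Z

V: no other strategy beats it everywhere (W at P4 (4>-5); X at P1 (-2>-5); Y at P4 (4>3); Z at P1 (-2>-9)).
W is not dominated — it holds its own against V at P1 (4>-2); X at P1 (4>-5); Y at P3 (8>2); Z at P1 (4>-9).
X: no other strategy beats it everywhere (V at P2 (10>-3); W at P2 (10>1); Y at P2 (10>6); Z at P1 (-5>-9)).
Y: no other strategy beats it everywhere (V at P1 (6>-2); W at P1 (6>4); X at P1 (6>-5); Z at P1 (6>-9)).
X strictly dominates Z — P1: -5>-9, P2: 10>5, P3: -3>-4, P4: 7>1, P5: -3>-5.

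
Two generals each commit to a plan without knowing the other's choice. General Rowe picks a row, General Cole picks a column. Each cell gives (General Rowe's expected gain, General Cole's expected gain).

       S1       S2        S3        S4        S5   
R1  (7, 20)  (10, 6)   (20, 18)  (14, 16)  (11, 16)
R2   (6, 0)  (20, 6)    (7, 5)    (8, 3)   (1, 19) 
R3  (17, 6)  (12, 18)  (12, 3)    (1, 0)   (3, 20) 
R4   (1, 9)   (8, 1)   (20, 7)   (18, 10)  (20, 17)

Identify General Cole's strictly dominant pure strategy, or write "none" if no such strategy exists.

none

S1 fails to dominate S2 at R2 (0<6).
S2 fails to dominate S1 at R1 (6<20).
S3 fails to dominate S1 at R1 (18<20).
S4 fails to dominate S1 at R1 (16<20).
S5 fails to dominate S1 at R1 (16<20).
No single strategy dominates all the others.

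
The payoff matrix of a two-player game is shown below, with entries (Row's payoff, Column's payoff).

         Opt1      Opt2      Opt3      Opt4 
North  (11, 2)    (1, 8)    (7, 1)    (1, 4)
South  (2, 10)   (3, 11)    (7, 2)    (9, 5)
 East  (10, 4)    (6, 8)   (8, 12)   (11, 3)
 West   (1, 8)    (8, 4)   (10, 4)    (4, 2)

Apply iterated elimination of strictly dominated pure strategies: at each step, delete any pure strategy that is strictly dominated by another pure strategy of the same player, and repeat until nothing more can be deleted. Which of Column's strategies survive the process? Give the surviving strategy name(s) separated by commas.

Opt1, Opt2, Opt3

Row South is eliminated: East beats it against every remaining column (Opt1: 10>2, Opt2: 6>3, Opt3: 8>7, Opt4: 11>9).
For Column, Opt2 strictly dominates Opt4 on the remaining rows (North: 8>4, East: 8>3, West: 4>2); eliminate Opt4.
Among the remaining strategies, none is strictly dominated by another pure strategy of the same player, so the elimination stops.
Surviving strategies — Row: {North, East, West}; Column: {Opt1, Opt2, Opt3}.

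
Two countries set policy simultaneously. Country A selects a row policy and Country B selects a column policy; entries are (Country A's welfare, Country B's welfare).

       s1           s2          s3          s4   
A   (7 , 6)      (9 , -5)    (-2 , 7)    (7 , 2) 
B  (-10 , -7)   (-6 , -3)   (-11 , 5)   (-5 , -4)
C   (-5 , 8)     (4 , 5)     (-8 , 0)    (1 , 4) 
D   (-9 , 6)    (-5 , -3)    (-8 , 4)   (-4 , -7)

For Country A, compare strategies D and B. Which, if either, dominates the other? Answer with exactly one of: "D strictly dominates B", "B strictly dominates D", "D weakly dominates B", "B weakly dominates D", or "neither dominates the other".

D strictly dominates B

D's payoffs vs B's, by Country B's action — s1: -9>-10, s2: -5>-6, s3: -8>-11, s4: -4>-5.
Every comparison favours D, so D strictly dominates B.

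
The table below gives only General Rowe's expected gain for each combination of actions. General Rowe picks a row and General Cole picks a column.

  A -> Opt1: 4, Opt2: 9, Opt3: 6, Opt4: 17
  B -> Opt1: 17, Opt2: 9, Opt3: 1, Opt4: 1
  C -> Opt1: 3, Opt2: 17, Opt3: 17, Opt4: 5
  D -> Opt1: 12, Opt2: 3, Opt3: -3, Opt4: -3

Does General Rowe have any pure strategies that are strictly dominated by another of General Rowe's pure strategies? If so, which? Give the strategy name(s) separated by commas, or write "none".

D

A is not dominated — it holds its own against B at Opt2 (9=9); C at Opt1 (4>3); D at Opt2 (9>3).
B: no other strategy beats it everywhere (A at Opt1 (17>4); C at Opt1 (17>3); D at Opt1 (17>12)).
C: no other strategy beats it everywhere (A at Opt2 (17>9); B at Opt2 (17>9); D at Opt2 (17>3)).
D: dominated, since B does at least as well everywhere (Opt1: 17>12, Opt2: 9>3, Opt3: 1>-3, Opt4: 1>-3).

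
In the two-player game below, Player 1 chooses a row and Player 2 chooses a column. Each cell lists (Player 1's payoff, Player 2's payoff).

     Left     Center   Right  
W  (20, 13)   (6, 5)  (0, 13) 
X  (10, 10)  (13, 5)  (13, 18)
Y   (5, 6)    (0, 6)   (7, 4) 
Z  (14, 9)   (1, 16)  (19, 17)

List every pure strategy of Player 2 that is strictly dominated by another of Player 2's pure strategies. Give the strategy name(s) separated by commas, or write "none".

none

Nothing dominates Left: Center at W (13>5); Right at W (13=13).
Nothing dominates Center: Left at Y (6=6); Right at Y (6>4).
Right: no other strategy beats it everywhere (Left at W (13=13); Center at W (13>5)).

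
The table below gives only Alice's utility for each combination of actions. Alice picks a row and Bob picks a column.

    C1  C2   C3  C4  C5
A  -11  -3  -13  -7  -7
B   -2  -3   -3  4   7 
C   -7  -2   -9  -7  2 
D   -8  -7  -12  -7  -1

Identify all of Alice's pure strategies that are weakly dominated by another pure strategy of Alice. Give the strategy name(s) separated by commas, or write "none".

A is weakly dominated by B (C1: -2>-11, C2: -3=-3, C3: -3>-13, C4: 4>-7, C5: 7>-7).
Nothing dominates B: A at C1 (-2>-11); C at C1 (-2>-7); D at C1 (-2>-8).
C: no other strategy beats it everywhere (A at C1 (-7>-11); B at C2 (-2>-3); D at C1 (-7>-8)).
B weakly dominates D — C1: -2>-8, C2: -3>-7, C3: -3>-12, C4: 4>-7, C5: 7>-1.

A, D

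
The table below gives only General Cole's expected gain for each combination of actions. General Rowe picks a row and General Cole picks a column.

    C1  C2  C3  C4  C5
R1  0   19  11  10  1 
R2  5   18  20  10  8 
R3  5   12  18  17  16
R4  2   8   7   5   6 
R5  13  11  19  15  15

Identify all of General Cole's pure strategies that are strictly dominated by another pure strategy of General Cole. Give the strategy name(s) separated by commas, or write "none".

C1, C4, C5

C3 strictly dominates C1 — R1: 11>0, R2: 20>5, R3: 18>5, R4: 7>2, R5: 19>13.
C2 is not dominated — it holds its own against C1 at R1 (19>0); C3 at R1 (19>11); C4 at R1 (19>10); C5 at R1 (19>1).
Nothing dominates C3: C1 at R1 (11>0); C2 at R2 (20>18); C4 at R1 (11>10); C5 at R1 (11>1).
C4 is strictly dominated by C3 (R1: 11>10, R2: 20>10, R3: 18>17, R4: 7>5, R5: 19>15).
C3 strictly dominates C5 — R1: 11>1, R2: 20>8, R3: 18>16, R4: 7>6, R5: 19>15.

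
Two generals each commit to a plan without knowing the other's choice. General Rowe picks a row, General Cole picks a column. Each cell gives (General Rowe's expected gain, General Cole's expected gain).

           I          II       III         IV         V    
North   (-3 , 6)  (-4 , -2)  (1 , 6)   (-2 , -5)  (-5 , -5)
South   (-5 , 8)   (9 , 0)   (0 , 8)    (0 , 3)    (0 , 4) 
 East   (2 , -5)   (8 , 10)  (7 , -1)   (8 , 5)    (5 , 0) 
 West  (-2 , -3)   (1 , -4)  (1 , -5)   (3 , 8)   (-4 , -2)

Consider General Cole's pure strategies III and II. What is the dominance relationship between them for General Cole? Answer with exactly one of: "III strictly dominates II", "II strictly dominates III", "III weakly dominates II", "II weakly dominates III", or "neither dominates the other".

III's payoffs vs II's, by General Rowe's action — North: 6>-2, South: 8>0, East: -1<10, West: -5<-4.
III does better at North, South but worse at East, West; neither strategy dominates the other.

neither dominates the other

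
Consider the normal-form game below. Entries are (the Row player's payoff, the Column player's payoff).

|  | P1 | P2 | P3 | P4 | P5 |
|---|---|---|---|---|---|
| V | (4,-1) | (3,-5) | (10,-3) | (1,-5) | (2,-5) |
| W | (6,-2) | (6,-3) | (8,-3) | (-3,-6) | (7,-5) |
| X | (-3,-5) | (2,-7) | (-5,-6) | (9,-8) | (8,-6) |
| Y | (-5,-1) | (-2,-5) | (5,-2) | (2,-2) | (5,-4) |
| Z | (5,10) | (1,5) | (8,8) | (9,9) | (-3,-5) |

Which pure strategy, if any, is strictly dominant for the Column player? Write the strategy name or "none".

P1

P1 vs P2: V: -1>-5, W: -2>-3, X: -5>-7, Y: -1>-5, Z: 10>5.
P1 vs P3: V: -1>-3, W: -2>-3, X: -5>-6, Y: -1>-2, Z: 10>8.
P1 vs P4: V: -1>-5, W: -2>-6, X: -5>-8, Y: -1>-2, Z: 10>9.
P1 vs P5: V: -1>-5, W: -2>-5, X: -5>-6, Y: -1>-4, Z: 10>-5.
P1 strictly beats every other strategy against every opponent action, so it is strictly dominant.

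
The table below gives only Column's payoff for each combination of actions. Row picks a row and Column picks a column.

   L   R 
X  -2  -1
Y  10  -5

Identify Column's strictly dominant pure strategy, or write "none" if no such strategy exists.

none

L fails to dominate R at X (-2<-1).
R fails to dominate L at Y (-5<10).
No single strategy dominates all the others.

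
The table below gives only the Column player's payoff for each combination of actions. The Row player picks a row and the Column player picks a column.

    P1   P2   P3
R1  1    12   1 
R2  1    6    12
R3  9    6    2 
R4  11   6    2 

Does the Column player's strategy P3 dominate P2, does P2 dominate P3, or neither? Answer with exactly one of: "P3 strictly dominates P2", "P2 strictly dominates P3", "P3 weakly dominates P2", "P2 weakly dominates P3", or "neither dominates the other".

neither dominates the other

Compare P3 to P2 across every action of the Row player: R1: 1<12, R2: 12>6, R3: 2<6, R4: 2<6.
P3 does better at R2 but worse at R1, R3, R4; neither strategy dominates the other.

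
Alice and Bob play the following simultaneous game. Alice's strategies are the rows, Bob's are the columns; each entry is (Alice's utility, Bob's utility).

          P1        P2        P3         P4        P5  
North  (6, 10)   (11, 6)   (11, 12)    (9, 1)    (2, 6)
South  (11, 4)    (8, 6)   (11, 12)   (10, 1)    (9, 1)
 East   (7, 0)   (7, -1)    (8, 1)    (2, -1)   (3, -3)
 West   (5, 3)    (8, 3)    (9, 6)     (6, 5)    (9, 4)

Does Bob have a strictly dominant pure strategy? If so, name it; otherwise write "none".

P3 vs P1: North: 12>10, South: 12>4, East: 1>0, West: 6>3.
P3 vs P2: North: 12>6, South: 12>6, East: 1>-1, West: 6>3.
P3 vs P4: North: 12>1, South: 12>1, East: 1>-1, West: 6>5.
P3 vs P5: North: 12>6, South: 12>1, East: 1>-3, West: 6>4.
P3 strictly beats every other strategy against every opponent action, so it is strictly dominant.

P3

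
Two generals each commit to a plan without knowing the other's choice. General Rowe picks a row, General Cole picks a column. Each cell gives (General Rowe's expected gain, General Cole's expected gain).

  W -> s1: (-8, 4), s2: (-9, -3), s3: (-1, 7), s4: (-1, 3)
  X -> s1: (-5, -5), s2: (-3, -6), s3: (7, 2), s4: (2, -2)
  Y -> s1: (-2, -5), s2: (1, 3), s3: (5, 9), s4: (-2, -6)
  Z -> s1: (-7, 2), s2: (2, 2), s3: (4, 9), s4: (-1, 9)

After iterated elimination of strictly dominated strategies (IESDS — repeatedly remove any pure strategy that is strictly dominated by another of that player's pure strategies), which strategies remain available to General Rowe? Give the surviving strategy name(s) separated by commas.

X

Row W is eliminated: X beats it against every remaining column (s1: -5>-8, s2: -3>-9, s3: 7>-1, s4: 2>-1).
General Cole's strategy s1 is strictly dominated by s3 (X: 2>-5, Y: 9>-5, Z: 9>2) and is removed.
General Cole's strategy s2 is strictly dominated by s3 (X: 2>-6, Y: 9>3, Z: 9>2) and is removed.
For General Rowe, X strictly dominates Y on the remaining columns (s3: 7>5, s4: 2>-2); eliminate Y.
For General Rowe, X strictly dominates Z on the remaining columns (s3: 7>4, s4: 2>-1); eliminate Z.
For General Cole, s3 strictly dominates s4 on the remaining rows (X: 2>-2); eliminate s4.
Among the remaining strategies, none is strictly dominated by another pure strategy of the same player, so the elimination stops.
Surviving strategies — General Rowe: {X}; General Cole: {s3}.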